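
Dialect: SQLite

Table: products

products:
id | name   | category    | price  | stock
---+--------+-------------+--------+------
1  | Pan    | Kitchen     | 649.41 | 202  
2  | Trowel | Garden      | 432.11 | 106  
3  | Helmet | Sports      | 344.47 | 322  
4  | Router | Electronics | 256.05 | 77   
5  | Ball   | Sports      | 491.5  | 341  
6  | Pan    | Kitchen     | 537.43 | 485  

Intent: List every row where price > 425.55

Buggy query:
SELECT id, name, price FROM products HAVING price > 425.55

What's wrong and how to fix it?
Bug: This is a non-aggregate query (no GROUP BY, no aggregates), so in SQLite the HAVING clause is invalid here; a row-level condition belongs in WHERE

Fix: Replace HAVING with WHERE since the condition applies to individual rows

Corrected query:
SELECT id, name, price FROM products WHERE price > 425.55

Result:
id | name   | price 
---+--------+-------
1  | Pan    | 649.41
2  | Trowel | 432.11
5  | Ball   | 491.5 
6  | Pan    | 537.43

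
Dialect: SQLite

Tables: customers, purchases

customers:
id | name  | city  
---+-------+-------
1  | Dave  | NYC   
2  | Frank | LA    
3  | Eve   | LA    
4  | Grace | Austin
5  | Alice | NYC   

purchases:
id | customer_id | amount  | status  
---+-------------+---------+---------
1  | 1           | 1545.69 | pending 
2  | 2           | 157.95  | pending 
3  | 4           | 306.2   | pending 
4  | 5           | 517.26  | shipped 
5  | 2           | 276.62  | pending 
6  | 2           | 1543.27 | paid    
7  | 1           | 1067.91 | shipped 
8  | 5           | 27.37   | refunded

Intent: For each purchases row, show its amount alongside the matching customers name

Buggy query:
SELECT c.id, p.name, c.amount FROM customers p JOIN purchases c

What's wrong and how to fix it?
Bug: Missing join condition: each purchases row is matched to all customers rows instead of just its own

Fix: Specify the join condition linking the foreign key to the parent id

Corrected query:
SELECT c.id, p.name, c.amount FROM customers p JOIN purchases c ON c.customer_id = p.id

Result:
id | name  | amount 
---+-------+--------
1  | Dave  | 1545.69
2  | Frank | 157.95 
3  | Grace | 306.2  
4  | Alice | 517.26 
5  | Frank | 276.62 
6  | Frank | 1543.27
7  | Dave  | 1067.91
8  | Alice | 27.37  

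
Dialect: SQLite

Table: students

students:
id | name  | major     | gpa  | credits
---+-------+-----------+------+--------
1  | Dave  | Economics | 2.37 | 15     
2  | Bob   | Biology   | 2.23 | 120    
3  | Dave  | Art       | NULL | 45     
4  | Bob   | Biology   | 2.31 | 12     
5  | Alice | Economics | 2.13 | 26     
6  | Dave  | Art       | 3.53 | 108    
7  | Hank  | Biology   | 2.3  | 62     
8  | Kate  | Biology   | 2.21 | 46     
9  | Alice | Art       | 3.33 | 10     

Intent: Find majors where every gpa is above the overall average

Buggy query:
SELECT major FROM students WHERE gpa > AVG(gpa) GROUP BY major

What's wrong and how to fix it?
Bug: WHERE evaluates per row before aggregation, so AVG() is unavailable

Fix: Compute the overall average in a scalar subquery and compare each group's MIN against it in HAVING

Corrected query:
SELECT major FROM students GROUP BY major HAVING MIN(gpa) > (SELECT AVG(gpa) FROM students)

Result:
major
-----
Art  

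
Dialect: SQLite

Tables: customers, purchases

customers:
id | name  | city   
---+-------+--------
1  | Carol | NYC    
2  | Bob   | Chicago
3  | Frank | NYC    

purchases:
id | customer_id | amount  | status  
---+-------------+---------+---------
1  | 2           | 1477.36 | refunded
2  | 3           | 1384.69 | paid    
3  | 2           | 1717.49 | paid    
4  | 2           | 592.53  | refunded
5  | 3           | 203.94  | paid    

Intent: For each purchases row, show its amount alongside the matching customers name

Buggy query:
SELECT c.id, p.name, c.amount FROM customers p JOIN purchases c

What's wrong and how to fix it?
Bug: JOIN with no ON clause produces a cartesian product; every purchases row pairs with every customers row

Fix: Add ON c.customer_id = p.id to the JOIN

Corrected query:
SELECT c.id, p.name, c.amount FROM customers p JOIN purchases c ON c.customer_id = p.id

Result:
id | name  | amount 
---+-------+--------
1  | Bob   | 1477.36
2  | Frank | 1384.69
3  | Bob   | 1717.49
4  | Bob   | 592.53 
5  | Frank | 203.94 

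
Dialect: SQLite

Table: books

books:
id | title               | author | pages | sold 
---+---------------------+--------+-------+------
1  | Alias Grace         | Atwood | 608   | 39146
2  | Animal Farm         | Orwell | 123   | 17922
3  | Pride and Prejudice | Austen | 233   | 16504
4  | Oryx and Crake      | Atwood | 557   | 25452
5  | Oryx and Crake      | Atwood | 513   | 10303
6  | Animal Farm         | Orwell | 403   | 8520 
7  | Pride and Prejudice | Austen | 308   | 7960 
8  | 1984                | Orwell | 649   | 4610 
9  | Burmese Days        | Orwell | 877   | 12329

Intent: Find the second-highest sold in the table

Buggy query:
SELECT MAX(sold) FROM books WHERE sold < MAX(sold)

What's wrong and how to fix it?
Bug: The inner MAX is an aggregate inside WHERE, which is not allowed

Fix: Compute the overall MAX in a subquery, then take MAX of rows below it

Corrected query:
SELECT MAX(sold) FROM books WHERE sold < (SELECT MAX(sold) FROM books)

Result:
MAX(sold)
---------
25452    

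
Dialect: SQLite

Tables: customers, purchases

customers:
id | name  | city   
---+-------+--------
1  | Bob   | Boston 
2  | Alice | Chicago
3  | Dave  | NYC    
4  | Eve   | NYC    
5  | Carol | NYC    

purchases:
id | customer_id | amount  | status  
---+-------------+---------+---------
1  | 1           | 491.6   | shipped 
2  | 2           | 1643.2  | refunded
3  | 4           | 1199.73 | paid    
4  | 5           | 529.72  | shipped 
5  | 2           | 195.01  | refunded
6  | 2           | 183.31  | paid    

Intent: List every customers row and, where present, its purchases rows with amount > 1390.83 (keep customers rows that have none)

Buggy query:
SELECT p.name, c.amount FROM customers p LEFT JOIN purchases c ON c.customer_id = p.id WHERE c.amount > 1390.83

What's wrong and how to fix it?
Bug: Filtering c.amount in WHERE discards the NULL rows produced by LEFT JOIN, turning it into an inner join

Fix: Move the right-table condition into the ON clause so unmatched parents are kept

Corrected query:
SELECT p.name, c.amount FROM customers p LEFT JOIN purchases c ON c.customer_id = p.id AND c.amount > 1390.83

Result:
name  | amount
------+-------
Bob   | NULL  
Alice | 1643.2
Dave  | NULL  
Eve   | NULL  
Carol | NULL  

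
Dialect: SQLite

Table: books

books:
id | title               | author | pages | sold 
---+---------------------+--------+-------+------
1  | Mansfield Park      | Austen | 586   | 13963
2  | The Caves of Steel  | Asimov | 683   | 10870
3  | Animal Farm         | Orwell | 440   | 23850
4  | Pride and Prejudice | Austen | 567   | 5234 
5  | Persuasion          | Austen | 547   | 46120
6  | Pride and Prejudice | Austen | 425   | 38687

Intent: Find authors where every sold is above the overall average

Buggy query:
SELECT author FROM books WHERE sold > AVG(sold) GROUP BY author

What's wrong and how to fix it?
Bug: WHERE evaluates per row before aggregation, so AVG() is unavailable

Fix: Use a subquery for AVG and a HAVING MIN(...) filter so the condition holds for every row in the group

Corrected query:
SELECT author FROM books GROUP BY author HAVING MIN(sold) > (SELECT AVG(sold) FROM books)

Result:
author
------
Orwell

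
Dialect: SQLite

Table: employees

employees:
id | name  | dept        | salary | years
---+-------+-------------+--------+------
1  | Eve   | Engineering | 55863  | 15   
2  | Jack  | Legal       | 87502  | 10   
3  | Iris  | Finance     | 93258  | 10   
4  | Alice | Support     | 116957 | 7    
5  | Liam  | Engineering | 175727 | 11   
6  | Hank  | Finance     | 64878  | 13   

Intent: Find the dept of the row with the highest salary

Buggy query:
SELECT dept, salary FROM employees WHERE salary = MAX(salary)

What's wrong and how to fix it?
Bug: WHERE is evaluated per row; an aggregate over the whole table isn't defined there

Fix: Wrap MAX in a scalar subquery so WHERE compares against a single value

Corrected query:
SELECT dept, salary FROM employees WHERE salary = (SELECT MAX(salary) FROM employees)

Result:
dept        | salary
------------+-------
Engineering | 175727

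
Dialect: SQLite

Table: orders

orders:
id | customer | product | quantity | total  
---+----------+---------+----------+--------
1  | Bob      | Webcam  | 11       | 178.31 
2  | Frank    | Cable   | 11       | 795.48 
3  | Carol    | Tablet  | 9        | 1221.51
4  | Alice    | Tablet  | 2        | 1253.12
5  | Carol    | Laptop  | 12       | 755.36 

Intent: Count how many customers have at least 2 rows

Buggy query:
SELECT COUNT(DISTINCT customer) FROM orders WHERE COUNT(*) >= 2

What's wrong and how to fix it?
Bug: WHERE filters individual rows, not groups, so a group-level COUNT is invalid there

Fix: Use a subquery that GROUPs and filters with HAVING, then count its rows

Corrected query:
SELECT COUNT(*) FROM (SELECT customer FROM orders GROUP BY customer HAVING COUNT(*) >= 2)

Result:
COUNT(*)
--------
1       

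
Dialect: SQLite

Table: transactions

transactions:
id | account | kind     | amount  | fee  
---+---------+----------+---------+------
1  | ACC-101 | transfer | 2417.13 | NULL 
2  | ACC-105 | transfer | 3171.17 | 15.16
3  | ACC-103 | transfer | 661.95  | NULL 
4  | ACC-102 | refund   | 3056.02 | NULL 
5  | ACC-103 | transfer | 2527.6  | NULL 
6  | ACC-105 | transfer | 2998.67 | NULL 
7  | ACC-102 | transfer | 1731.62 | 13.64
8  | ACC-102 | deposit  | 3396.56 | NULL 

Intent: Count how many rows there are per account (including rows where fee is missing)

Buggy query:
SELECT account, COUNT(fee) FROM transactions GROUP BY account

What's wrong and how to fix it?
Bug: COUNT(fee) skips NULLs, so groups with missing fee are undercounted

Fix: Use COUNT(*) to count all rows regardless of NULL

Corrected query:
SELECT account, COUNT(*) FROM transactions GROUP BY account

Result:
account | COUNT(*)
--------+---------
ACC-101 | 1       
ACC-102 | 3       
ACC-103 | 2       
ACC-105 | 2       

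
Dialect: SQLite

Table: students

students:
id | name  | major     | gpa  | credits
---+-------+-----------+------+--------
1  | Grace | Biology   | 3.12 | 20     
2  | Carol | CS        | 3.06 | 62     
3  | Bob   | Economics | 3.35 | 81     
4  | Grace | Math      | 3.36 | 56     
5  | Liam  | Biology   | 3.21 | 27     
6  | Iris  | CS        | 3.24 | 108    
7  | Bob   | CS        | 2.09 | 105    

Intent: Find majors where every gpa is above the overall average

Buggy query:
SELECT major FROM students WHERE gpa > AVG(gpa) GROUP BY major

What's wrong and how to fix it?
Bug: AVG() is an aggregate; it can't sit directly in WHERE

Fix: Compute the overall average in a scalar subquery and compare each group's MIN against it in HAVING

Corrected query:
SELECT major FROM students GROUP BY major HAVING MIN(gpa) > (SELECT AVG(gpa) FROM students)

Result:
major    
---------
Biology  
Economics
Math     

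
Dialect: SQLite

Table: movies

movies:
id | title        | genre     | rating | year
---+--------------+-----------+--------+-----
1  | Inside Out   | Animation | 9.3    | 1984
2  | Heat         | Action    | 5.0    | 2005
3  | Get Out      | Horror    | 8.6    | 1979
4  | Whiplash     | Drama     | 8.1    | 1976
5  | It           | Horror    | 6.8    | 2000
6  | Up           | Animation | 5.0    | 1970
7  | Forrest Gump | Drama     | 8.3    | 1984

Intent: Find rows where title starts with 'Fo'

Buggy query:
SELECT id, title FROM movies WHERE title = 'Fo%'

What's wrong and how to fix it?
Bug: Wildcards only work with LIKE; '=' treats '%' as a literal character

Fix: Use LIKE for wildcard pattern matching

Corrected query:
SELECT id, title FROM movies WHERE title LIKE 'Fo%'

Result:
id | title       
---+-------------
7  | Forrest Gump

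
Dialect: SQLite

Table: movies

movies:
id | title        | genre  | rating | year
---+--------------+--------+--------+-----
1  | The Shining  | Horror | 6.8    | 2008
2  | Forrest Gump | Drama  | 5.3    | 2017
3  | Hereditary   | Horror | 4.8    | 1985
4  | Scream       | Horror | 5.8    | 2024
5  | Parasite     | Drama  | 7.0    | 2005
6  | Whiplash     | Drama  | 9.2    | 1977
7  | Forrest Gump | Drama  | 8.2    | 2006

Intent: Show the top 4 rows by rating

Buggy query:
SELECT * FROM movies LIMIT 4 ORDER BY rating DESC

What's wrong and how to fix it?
Bug: LIMIT must come after ORDER BY

Fix: Sort with ORDER BY, then apply LIMIT

Corrected query:
SELECT * FROM movies ORDER BY rating DESC LIMIT 4

Result:
id | title        | genre  | rating | year
---+--------------+--------+--------+-----
6  | Whiplash     | Drama  | 9.2    | 1977
7  | Forrest Gump | Drama  | 8.2    | 2006
5  | Parasite     | Drama  | 7      | 2005
1  | The Shining  | Horror | 6.8    | 2008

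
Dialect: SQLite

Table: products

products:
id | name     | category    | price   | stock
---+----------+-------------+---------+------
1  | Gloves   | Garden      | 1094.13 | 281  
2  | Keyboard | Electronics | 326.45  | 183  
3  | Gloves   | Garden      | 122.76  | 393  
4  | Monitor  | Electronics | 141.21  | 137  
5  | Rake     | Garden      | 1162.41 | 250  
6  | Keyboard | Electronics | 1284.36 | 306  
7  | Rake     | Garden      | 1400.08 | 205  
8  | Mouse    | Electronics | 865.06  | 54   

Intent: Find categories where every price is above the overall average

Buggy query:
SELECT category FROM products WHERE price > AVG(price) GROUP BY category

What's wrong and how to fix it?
Bug: AVG() is an aggregate; it can't sit directly in WHERE

Fix: Compute the overall average in a scalar subquery and compare each group's MIN against it in HAVING

Corrected query:
SELECT category FROM products GROUP BY category HAVING MIN(price) > (SELECT AVG(price) FROM products)

Result:
(no rows)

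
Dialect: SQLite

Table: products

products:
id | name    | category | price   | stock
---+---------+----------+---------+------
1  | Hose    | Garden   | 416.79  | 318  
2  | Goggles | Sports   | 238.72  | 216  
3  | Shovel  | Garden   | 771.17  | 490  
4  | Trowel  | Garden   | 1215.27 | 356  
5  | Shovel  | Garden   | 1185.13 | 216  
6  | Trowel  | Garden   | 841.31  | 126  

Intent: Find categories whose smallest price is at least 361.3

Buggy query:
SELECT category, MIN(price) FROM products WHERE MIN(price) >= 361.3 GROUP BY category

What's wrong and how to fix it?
Bug: MIN() in WHERE is a misuse of aggregate

Fix: Use HAVING for the per-group MIN condition

Corrected query:
SELECT category, MIN(price) FROM products GROUP BY category HAVING MIN(price) >= 361.3

Result:
category | MIN(price)
---------+-----------
Garden   | 416.79    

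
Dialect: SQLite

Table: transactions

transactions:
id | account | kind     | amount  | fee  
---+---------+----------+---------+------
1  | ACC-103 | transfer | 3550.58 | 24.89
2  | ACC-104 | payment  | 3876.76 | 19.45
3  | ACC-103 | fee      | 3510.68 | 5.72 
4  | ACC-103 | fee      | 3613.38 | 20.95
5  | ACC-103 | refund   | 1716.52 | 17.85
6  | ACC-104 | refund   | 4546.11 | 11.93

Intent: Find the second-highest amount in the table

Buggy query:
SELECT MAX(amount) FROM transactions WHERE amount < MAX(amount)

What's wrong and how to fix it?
Bug: MAX(amount) on the right of the comparison is an aggregate-in-WHERE error

Fix: Compute the overall MAX in a subquery, then take MAX of rows below it

Corrected query:
SELECT MAX(amount) FROM transactions WHERE amount < (SELECT MAX(amount) FROM transactions)

Result:
MAX(amount)
-----------
3876.76    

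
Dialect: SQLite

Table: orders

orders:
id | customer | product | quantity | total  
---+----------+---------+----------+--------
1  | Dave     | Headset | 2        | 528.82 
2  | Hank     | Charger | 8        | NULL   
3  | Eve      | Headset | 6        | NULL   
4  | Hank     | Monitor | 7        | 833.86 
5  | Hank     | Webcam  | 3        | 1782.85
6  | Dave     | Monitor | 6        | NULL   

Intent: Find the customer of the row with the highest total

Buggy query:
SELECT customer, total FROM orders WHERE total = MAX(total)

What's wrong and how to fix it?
Bug: WHERE is evaluated per row; an aggregate over the whole table isn't defined there

Fix: Wrap MAX in a scalar subquery so WHERE compares against a single value

Corrected query:
SELECT customer, total FROM orders WHERE total = (SELECT MAX(total) FROM orders)

Result:
customer | total  
---------+--------
Hank     | 1782.85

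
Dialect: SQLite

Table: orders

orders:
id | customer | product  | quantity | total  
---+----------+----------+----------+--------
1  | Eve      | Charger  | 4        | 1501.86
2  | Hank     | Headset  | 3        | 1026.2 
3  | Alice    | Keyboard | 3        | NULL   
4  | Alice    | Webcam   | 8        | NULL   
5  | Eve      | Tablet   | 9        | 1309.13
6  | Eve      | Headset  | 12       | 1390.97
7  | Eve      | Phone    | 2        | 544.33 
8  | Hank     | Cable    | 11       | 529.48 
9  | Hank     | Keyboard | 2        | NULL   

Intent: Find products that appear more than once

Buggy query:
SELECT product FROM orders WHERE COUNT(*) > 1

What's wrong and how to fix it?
Bug: COUNT(*) is an aggregate and cannot be used in WHERE

Fix: GROUP BY product, then filter groups with HAVING COUNT(*) > 1

Corrected query:
SELECT product FROM orders GROUP BY product HAVING COUNT(*) > 1

Result:
product 
--------
Headset 
Keyboard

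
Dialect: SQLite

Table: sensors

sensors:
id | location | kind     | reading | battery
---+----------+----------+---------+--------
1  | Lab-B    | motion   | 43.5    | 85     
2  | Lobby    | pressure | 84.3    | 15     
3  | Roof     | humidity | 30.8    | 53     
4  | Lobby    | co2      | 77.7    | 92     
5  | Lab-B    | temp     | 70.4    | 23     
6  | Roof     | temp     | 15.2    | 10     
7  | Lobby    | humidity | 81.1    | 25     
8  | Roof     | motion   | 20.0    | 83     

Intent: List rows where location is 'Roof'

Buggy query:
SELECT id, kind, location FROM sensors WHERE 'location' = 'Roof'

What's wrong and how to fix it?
Bug: Single quotes denote string literals in SQL; the column name is being compared as a constant string

Fix: Reference the column as location without single quotes

Corrected query:
SELECT id, kind, location FROM sensors WHERE location = 'Roof'

Result:
id | kind     | location
---+----------+---------
3  | humidity | Roof    
6  | temp     | Roof    
8  | motion   | Roof    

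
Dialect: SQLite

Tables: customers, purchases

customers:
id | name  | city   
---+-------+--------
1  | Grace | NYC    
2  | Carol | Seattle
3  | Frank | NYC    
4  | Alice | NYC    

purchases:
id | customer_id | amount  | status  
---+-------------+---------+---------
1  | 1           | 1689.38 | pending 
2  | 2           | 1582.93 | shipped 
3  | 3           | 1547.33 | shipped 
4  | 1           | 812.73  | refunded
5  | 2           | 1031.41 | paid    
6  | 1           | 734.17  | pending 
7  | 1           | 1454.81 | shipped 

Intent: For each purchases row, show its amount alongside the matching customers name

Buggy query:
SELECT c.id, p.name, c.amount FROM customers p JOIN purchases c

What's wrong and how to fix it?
Bug: JOIN with no ON clause produces a cartesian product; every purchases row pairs with every customers row

Fix: Specify the join condition linking the foreign key to the parent id

Corrected query:
SELECT c.id, p.name, c.amount FROM customers p JOIN purchases c ON c.customer_id = p.id

Result:
id | name  | amount 
---+-------+--------
1  | Grace | 1689.38
2  | Carol | 1582.93
3  | Frank | 1547.33
4  | Grace | 812.73 
5  | Carol | 1031.41
6  | Grace | 734.17 
7  | Grace | 1454.81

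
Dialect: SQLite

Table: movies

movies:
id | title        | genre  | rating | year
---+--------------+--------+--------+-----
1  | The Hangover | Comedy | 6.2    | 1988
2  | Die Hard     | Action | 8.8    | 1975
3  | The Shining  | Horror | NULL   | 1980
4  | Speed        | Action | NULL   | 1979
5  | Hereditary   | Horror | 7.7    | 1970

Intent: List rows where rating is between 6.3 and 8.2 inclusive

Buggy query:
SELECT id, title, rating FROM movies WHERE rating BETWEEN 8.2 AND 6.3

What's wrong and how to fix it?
Bug: The bounds are reversed; BETWEEN a AND b requires a <= b to match anything

Fix: Write BETWEEN 6.3 AND 8.2

Corrected query:
SELECT id, title, rating FROM movies WHERE rating BETWEEN 6.3 AND 8.2

Result:
id | title      | rating
---+------------+-------
5  | Hereditary | 7.7   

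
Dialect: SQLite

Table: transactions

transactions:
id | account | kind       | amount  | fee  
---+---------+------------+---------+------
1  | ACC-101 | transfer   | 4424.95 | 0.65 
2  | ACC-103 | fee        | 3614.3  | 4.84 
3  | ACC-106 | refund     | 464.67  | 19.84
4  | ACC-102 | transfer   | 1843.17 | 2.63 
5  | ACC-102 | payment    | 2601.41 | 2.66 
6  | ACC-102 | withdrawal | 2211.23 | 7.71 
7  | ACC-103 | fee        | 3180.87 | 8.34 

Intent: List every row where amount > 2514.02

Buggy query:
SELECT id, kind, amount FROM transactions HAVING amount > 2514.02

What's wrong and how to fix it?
Bug: This is a non-aggregate query (no GROUP BY, no aggregates), so in SQLite the HAVING clause is invalid here; a row-level condition belongs in WHERE

Fix: Replace HAVING with WHERE since the condition applies to individual rows

Corrected query:
SELECT id, kind, amount FROM transactions WHERE amount > 2514.02

Result:
id | kind     | amount 
---+----------+--------
1  | transfer | 4424.95
2  | fee      | 3614.3 
5  | payment  | 2601.41
7  | fee      | 3180.87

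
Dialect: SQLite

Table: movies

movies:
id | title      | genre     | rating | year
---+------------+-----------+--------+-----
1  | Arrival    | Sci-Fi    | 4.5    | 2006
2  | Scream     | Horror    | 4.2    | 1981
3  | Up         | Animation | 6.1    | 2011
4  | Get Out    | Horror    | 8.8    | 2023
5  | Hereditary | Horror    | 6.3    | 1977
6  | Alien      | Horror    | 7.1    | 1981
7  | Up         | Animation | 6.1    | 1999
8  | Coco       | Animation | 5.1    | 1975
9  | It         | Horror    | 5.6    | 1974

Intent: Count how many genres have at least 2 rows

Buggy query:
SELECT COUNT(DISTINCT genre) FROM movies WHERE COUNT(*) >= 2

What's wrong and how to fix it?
Bug: WHERE filters individual rows, not groups, so a group-level COUNT is invalid there

Fix: Group first with HAVING COUNT(*) >= 2, then COUNT the resulting groups

Corrected query:
SELECT COUNT(*) FROM (SELECT genre FROM movies GROUP BY genre HAVING COUNT(*) >= 2)

Result:
COUNT(*)
--------
2       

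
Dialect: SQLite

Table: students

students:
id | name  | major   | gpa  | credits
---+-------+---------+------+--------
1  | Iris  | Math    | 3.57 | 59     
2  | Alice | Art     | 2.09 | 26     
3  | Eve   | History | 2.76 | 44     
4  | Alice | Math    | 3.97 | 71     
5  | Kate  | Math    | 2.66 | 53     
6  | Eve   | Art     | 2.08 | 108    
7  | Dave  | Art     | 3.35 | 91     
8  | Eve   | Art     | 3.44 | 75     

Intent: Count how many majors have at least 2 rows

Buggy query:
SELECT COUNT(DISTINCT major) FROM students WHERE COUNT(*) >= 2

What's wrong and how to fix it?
Bug: COUNT(*) cannot appear in WHERE; the per-group count doesn't exist yet

Fix: Use a subquery that GROUPs and filters with HAVING, then count its rows

Corrected query:
SELECT COUNT(*) FROM (SELECT major FROM students GROUP BY major HAVING COUNT(*) >= 2)

Result:
COUNT(*)
--------
2       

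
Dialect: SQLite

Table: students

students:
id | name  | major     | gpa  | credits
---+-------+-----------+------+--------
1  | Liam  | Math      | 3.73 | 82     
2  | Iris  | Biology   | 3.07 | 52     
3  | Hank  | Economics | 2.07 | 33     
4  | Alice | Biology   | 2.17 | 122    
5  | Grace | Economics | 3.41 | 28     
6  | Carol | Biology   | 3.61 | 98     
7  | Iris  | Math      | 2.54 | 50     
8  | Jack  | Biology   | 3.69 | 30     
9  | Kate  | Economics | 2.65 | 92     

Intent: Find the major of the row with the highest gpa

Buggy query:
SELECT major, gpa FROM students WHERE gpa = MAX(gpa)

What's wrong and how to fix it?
Bug: WHERE is evaluated per row; an aggregate over the whole table isn't defined there

Fix: Wrap MAX in a scalar subquery so WHERE compares against a single value

Corrected query:
SELECT major, gpa FROM students WHERE gpa = (SELECT MAX(gpa) FROM students)

Result:
major | gpa 
------+-----
Math  | 3.73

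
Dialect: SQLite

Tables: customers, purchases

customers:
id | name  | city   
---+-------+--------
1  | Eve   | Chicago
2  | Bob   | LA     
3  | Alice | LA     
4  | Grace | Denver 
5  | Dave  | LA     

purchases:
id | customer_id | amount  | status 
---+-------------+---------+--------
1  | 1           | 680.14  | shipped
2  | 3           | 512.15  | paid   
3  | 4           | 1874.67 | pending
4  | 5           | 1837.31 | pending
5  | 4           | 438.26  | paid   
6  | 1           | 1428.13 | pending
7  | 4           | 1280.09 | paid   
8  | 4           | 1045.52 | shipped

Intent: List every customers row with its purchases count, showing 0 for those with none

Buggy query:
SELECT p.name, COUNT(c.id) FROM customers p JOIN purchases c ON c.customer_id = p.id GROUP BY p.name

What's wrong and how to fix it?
Bug: An inner join excludes parents with zero children

Fix: Use LEFT JOIN so parents without children still appear (COUNT(c.id) gives 0)

Corrected query:
SELECT p.name, COUNT(c.id) FROM customers p LEFT JOIN purchases c ON c.customer_id = p.id GROUP BY p.name

Result:
name  | COUNT(c.id)
------+------------
Alice | 1          
Bob   | 0          
Dave  | 1          
Eve   | 2          
Grace | 4          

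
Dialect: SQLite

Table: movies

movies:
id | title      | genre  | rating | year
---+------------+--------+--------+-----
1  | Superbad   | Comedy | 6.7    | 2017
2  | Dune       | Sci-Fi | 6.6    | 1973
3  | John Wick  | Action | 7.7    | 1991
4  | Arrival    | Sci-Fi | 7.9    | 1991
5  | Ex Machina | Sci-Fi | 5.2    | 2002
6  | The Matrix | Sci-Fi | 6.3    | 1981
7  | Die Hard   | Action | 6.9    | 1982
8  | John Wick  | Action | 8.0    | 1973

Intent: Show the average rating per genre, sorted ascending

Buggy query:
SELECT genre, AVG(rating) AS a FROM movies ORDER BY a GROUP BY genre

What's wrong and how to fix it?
Bug: ORDER BY appears before GROUP BY; SQL clause order requires GROUP BY first

Fix: Reorder: SELECT … FROM … GROUP BY … ORDER BY …

Corrected query:
SELECT genre, AVG(rating) AS a FROM movies GROUP BY genre ORDER BY a

Result:
genre  | a       
-------+---------
Sci-Fi | 6.5     
Comedy | 6.7     
Action | 7.533333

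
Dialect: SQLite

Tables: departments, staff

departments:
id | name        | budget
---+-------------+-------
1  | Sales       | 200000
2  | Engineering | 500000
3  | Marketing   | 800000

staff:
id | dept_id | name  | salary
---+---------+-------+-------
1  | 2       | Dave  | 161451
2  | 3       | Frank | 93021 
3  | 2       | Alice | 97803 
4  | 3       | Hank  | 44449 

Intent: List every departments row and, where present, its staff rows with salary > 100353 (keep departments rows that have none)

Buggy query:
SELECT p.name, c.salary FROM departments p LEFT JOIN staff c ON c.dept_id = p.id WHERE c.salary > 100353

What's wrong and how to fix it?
Bug: Filtering c.salary in WHERE discards the NULL rows produced by LEFT JOIN, turning it into an inner join

Fix: Move the right-table condition into the ON clause so unmatched parents are kept

Corrected query:
SELECT p.name, c.salary FROM departments p LEFT JOIN staff c ON c.dept_id = p.id AND c.salary > 100353

Result:
name        | salary
------------+-------
Sales       | NULL  
Engineering | 161451
Marketing   | NULL  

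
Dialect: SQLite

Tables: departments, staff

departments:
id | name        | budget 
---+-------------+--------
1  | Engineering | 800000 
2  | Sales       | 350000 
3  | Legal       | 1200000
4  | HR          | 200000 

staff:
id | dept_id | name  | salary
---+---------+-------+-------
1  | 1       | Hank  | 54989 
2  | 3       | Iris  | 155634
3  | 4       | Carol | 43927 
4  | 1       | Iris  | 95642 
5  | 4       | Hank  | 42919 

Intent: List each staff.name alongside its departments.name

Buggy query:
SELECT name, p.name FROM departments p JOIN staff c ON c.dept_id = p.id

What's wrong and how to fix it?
Bug: 'name' exists in both joined tables, so the database can't tell which one is meant

Fix: Prefix ambiguous columns with the table alias

Corrected query:
SELECT c.name, p.name FROM departments p JOIN staff c ON c.dept_id = p.id

Result:
name  | name       
------+------------
Hank  | Engineering
Iris  | Legal      
Carol | HR         
Iris  | Engineering
Hank  | HR         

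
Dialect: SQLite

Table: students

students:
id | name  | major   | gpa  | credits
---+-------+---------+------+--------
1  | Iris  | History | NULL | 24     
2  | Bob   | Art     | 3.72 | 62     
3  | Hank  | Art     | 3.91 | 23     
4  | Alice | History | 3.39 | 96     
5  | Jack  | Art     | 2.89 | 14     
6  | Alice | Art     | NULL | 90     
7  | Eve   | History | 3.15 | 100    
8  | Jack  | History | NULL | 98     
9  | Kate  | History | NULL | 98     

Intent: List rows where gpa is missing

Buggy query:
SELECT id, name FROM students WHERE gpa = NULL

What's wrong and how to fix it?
Bug: Comparing to NULL with '=' never matches; NULL = NULL is unknown, not true

Fix: Replace '= NULL' with 'IS NULL'

Corrected query:
SELECT id, name FROM students WHERE gpa IS NULL

Result:
id | name 
---+------
1  | Iris 
6  | Alice
8  | Jack 
9  | Kate 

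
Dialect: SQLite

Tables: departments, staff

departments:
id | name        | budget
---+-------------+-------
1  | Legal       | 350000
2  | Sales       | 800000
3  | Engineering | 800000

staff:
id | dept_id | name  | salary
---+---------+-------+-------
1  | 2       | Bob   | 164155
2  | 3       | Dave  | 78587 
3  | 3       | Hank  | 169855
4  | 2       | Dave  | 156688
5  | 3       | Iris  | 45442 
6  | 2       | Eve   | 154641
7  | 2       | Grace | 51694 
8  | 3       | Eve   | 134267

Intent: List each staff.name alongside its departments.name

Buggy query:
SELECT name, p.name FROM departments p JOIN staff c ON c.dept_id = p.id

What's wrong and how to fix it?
Bug: 'name' exists in both joined tables, so the database can't tell which one is meant

Fix: Qualify the column with its table alias (c.name)

Corrected query:
SELECT c.name, p.name FROM departments p JOIN staff c ON c.dept_id = p.id

Result:
name  | name       
------+------------
Bob   | Sales      
Dave  | Engineering
Hank  | Engineering
Dave  | Sales      
Iris  | Engineering
Eve   | Sales      
Grace | Sales      
Eve   | Engineering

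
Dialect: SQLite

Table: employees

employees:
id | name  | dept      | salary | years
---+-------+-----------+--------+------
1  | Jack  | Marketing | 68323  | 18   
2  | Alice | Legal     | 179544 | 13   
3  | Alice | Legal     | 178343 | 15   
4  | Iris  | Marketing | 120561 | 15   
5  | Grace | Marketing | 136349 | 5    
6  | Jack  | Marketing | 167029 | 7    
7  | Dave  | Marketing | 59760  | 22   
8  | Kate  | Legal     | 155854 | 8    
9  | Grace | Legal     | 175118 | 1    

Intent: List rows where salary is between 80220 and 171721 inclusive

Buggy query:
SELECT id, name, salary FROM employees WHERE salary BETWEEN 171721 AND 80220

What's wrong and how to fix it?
Bug: The bounds are reversed; BETWEEN a AND b requires a <= b to match anything

Fix: Swap the bounds so the smaller value comes first

Corrected query:
SELECT id, name, salary FROM employees WHERE salary BETWEEN 80220 AND 171721

Result:
id | name  | salary
---+-------+-------
4  | Iris  | 120561
5  | Grace | 136349
6  | Jack  | 167029
8  | Kate  | 155854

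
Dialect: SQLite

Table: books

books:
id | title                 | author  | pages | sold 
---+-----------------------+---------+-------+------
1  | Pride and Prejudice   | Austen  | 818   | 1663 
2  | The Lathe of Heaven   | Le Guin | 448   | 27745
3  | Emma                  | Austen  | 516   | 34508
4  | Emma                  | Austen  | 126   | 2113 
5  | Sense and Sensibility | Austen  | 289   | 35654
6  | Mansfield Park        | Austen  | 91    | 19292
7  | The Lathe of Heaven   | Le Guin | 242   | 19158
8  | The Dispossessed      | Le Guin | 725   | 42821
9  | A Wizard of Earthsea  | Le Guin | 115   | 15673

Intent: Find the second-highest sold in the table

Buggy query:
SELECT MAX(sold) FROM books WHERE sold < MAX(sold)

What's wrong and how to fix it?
Bug: MAX(sold) on the right of the comparison is an aggregate-in-WHERE error

Fix: Compute the overall MAX in a subquery, then take MAX of rows below it

Corrected query:
SELECT MAX(sold) FROM books WHERE sold < (SELECT MAX(sold) FROM books)

Result:
MAX(sold)
---------
35654    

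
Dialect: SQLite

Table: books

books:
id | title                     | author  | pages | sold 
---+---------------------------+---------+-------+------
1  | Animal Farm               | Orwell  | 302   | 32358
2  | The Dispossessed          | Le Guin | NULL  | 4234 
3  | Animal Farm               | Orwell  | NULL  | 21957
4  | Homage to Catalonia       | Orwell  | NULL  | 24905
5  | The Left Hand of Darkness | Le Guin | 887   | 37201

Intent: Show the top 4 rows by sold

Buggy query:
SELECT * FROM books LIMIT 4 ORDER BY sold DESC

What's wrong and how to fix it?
Bug: LIMIT must come after ORDER BY

Fix: Sort with ORDER BY, then apply LIMIT

Corrected query:
SELECT * FROM books ORDER BY sold DESC LIMIT 4

Result:
id | title                     | author  | pages | sold 
---+---------------------------+---------+-------+------
5  | The Left Hand of Darkness | Le Guin | 887   | 37201
1  | Animal Farm               | Orwell  | 302   | 32358
4  | Homage to Catalonia       | Orwell  | NULL  | 24905
3  | Animal Farm               | Orwell  | NULL  | 21957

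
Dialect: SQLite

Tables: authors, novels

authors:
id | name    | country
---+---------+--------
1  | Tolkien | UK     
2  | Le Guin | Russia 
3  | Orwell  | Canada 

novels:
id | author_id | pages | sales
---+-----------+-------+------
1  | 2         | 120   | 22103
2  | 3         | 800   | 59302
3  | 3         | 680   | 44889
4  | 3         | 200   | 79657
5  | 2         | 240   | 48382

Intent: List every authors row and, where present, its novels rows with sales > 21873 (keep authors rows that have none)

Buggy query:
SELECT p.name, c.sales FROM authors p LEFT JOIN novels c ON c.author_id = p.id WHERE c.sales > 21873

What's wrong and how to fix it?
Bug: Filtering c.sales in WHERE discards the NULL rows produced by LEFT JOIN, turning it into an inner join

Fix: Put 'c.sales > 21873' in the JOIN's ON clause instead of WHERE

Corrected query:
SELECT p.name, c.sales FROM authors p LEFT JOIN novels c ON c.author_id = p.id AND c.sales > 21873

Result:
name    | sales
--------+------
Tolkien | NULL 
Le Guin | 22103
Le Guin | 48382
Orwell  | 44889
Orwell  | 59302
Orwell  | 79657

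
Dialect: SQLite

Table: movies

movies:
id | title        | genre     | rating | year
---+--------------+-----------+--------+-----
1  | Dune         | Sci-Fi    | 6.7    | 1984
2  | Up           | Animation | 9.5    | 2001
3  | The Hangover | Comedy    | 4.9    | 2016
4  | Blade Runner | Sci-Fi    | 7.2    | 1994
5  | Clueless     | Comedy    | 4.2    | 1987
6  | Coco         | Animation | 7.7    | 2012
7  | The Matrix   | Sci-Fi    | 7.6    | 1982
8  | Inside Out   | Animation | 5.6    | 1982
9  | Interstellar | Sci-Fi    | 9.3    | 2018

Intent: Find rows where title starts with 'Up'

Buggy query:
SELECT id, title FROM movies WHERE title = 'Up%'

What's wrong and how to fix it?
Bug: '=' compares the literal string including the % character; pattern matching needs LIKE

Fix: Use LIKE for wildcard pattern matching

Corrected query:
SELECT id, title FROM movies WHERE title LIKE 'Up%'

Result:
id | title
---+------
2  | Up   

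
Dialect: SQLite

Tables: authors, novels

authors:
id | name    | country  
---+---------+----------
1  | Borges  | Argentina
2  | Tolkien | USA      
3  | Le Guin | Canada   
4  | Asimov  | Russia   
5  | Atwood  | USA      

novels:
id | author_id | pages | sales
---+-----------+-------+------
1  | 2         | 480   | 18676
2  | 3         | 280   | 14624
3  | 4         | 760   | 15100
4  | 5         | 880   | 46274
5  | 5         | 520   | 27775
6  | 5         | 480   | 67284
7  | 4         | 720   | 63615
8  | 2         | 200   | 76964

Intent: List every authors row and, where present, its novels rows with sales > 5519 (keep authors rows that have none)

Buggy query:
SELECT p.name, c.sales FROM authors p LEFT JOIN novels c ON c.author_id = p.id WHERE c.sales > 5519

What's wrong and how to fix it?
Bug: A WHERE condition on the right-hand table after LEFT JOIN drops unmatched parents

Fix: Move the right-table condition into the ON clause so unmatched parents are kept

Corrected query:
SELECT p.name, c.sales FROM authors p LEFT JOIN novels c ON c.author_id = p.id AND c.sales > 5519

Result:
name    | sales
--------+------
Borges  | NULL 
Tolkien | 18676
Tolkien | 76964
Le Guin | 14624
Asimov  | 15100
Asimov  | 63615
Atwood  | 27775
Atwood  | 46274
Atwood  | 67284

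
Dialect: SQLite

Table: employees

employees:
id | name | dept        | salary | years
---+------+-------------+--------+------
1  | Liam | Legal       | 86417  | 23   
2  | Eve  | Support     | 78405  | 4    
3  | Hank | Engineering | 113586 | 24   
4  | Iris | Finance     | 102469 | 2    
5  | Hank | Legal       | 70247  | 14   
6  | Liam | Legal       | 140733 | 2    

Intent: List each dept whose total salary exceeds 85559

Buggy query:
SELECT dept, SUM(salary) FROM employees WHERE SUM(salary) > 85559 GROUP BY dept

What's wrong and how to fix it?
Bug: Aggregate functions cannot appear in a WHERE clause

Fix: Use HAVING (which filters groups after aggregation) instead of WHERE

Corrected query:
SELECT dept, SUM(salary) FROM employees GROUP BY dept HAVING SUM(salary) > 85559

Result:
dept        | SUM(salary)
------------+------------
Engineering | 113586     
Finance     | 102469     
Legal       | 297397     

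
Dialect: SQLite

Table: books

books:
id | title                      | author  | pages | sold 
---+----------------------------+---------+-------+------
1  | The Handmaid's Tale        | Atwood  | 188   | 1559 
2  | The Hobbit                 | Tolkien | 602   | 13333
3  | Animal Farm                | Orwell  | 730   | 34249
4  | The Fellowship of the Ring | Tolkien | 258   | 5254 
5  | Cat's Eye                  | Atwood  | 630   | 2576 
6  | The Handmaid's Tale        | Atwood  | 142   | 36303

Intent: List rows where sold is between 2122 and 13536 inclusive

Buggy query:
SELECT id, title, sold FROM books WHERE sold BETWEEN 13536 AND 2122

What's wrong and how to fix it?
Bug: BETWEEN expects the lower bound first; with 13536 AND 2122 the range is empty

Fix: Swap the bounds so the smaller value comes first

Corrected query:
SELECT id, title, sold FROM books WHERE sold BETWEEN 2122 AND 13536

Result:
id | title                      | sold 
---+----------------------------+------
2  | The Hobbit                 | 13333
4  | The Fellowship of the Ring | 5254 
5  | Cat's Eye                  | 2576 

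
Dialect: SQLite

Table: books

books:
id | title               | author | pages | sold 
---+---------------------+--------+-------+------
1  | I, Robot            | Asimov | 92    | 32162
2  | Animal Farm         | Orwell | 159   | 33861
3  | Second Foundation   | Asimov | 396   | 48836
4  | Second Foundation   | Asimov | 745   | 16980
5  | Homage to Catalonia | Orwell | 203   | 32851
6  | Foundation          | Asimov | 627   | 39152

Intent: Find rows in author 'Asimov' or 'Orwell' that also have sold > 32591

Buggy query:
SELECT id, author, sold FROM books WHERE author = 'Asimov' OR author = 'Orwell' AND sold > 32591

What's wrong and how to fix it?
Bug: AND binds tighter than OR, so this parses as author = 'Asimov' OR (author = 'Orwell' AND sold > 32591)

Fix: Add parentheses around the OR so the AND applies to both alternatives

Corrected query:
SELECT id, author, sold FROM books WHERE (author = 'Asimov' OR author = 'Orwell') AND sold > 32591

Result:
id | author | sold 
---+--------+------
2  | Orwell | 33861
3  | Asimov | 48836
5  | Orwell | 32851
6  | Asimov | 39152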